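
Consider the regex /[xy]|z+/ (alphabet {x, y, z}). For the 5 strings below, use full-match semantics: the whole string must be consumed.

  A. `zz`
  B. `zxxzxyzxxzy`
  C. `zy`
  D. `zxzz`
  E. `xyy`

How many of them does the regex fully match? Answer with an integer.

A → match
B → no match
C → no match
D → no match
E → no match
Total matched: 1

1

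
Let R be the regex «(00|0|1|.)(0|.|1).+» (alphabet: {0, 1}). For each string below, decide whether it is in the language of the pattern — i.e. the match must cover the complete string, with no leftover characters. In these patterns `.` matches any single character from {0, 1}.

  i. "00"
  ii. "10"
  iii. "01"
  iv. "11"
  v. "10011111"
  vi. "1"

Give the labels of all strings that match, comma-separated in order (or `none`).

v

i → no match
ii → no match
iii → no match
iv → no match
v → match
vi → no match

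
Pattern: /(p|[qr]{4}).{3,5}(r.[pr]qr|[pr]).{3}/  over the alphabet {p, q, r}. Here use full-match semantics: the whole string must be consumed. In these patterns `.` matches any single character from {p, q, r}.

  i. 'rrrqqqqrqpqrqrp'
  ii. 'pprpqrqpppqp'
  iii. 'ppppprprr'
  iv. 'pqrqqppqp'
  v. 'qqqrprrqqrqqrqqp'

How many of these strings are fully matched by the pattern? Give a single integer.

i → match
ii → no match
iii → match
iv → match
v → no match
Total matched: 3

3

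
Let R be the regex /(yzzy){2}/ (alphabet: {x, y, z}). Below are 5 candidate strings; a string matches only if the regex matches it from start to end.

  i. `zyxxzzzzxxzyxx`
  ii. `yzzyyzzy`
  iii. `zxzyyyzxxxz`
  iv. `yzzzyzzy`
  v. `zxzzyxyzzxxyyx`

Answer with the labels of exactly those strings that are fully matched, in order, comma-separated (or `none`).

i → no match — must start with `yzzy`
ii → match
iii → no match — must start with `yzzy`
iv → no match — must start with `yzzy`
v → no match — must start with `yzzy`

ii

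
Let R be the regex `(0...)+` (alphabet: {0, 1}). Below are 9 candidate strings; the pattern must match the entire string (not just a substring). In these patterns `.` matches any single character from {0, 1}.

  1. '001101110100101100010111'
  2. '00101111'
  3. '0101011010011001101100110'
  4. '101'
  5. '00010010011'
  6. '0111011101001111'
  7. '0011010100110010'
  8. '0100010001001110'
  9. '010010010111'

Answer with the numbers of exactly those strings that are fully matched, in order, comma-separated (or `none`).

7

1 → no match
2. '00101111' → no match
3 → no match
4. '101' → no match — must start with '0'
5. '00010010011' → no match
6 → no match
7 → match
8 → no match
9. '010010010111' → no match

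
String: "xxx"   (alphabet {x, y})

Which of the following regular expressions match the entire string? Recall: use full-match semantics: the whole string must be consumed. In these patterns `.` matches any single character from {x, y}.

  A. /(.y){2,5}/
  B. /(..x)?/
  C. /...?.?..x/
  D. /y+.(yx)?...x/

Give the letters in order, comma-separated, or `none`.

A → no match — must end with "y"
B → match
C → no match
D → no match — must start with "y"

B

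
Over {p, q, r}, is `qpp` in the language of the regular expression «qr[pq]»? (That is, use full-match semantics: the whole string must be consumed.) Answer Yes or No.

Every match must start with `qr`, but `qpp` does not.

No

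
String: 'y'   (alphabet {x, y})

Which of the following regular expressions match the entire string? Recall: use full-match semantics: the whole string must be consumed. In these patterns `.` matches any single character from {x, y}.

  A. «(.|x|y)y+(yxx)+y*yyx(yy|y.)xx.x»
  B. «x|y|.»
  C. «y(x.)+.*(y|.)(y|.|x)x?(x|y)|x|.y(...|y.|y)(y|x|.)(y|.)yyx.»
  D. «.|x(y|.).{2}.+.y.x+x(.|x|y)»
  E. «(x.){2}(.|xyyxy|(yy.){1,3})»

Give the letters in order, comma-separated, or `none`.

B, D

A → no match — must end with 'x'
B → match
C → no match
D → match
E → no match — must start with 'x'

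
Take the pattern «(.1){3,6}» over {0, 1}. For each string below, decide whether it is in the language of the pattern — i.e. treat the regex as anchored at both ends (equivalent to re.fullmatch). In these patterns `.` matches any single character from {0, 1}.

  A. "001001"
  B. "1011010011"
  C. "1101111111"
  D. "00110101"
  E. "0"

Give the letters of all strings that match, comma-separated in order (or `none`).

A → no match
B → no match
C → match
D → no match
E → no match — must end with "1"

C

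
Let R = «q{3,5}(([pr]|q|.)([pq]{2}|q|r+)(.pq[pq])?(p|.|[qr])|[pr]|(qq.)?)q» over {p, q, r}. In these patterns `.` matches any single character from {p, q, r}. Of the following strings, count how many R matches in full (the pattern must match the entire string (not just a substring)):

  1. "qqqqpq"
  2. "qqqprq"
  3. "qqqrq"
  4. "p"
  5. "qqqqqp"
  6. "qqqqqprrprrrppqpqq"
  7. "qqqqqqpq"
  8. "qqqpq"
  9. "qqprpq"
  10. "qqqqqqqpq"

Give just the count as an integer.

5

1. "qqqqpq" → match
2. "qqqprq" → no match
3. "qqqrq" → match
4. "p" → no match — must start with "q"
5. "qqqqqp" → no match — must end with "q"
6 → no match
7. "qqqqqqpq" → match
8. "qqqpq" → match
9. "qqprpq" → no match
10. "qqqqqqqpq" → match
Total matched: 5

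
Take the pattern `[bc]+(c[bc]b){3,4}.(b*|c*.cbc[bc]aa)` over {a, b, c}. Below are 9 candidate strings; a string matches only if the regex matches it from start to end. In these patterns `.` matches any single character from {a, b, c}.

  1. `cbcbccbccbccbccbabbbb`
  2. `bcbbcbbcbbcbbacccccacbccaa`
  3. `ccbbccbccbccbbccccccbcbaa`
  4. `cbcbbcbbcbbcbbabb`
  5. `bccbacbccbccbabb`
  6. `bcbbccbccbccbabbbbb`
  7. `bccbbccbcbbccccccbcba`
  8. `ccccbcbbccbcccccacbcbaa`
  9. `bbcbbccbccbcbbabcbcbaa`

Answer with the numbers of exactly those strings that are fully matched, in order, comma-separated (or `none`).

1 → match
2 → match
3 → match
4 → match
5 → no match
6 → match
7 → no match
8 → match
9 → match

1, 2, 3, 4, 6, 8, 9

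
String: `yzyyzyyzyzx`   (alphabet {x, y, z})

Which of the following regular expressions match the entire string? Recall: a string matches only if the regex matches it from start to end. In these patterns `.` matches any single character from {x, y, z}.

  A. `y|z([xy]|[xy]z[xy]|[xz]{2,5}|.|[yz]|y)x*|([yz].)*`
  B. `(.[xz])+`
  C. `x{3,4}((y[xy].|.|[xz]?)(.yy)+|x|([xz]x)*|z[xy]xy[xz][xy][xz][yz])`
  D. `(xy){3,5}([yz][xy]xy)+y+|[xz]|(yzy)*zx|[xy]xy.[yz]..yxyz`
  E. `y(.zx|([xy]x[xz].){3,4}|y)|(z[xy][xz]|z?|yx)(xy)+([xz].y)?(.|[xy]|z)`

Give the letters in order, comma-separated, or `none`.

A → no match
B → no match
C → no match — must start with `x`
D → match
E → no match

D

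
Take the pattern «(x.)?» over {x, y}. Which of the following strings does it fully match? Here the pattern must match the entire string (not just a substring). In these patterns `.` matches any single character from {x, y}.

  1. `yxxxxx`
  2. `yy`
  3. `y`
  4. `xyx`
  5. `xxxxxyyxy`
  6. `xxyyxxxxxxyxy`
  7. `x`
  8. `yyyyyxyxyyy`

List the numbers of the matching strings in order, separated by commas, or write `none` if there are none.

none

1. `yxxxxx` → no match
2. `yy` → no match
3. `y` → no match
4. `xyx` → no match
5. `xxxxxyyxy` → no match
6 → no match
7. `x` → no match
8. `yyyyyxyxyyy` → no match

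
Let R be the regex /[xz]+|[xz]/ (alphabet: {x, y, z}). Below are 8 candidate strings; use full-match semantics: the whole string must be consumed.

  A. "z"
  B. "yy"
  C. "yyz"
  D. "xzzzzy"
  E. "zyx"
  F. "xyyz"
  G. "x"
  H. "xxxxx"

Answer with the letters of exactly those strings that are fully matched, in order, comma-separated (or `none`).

A, G, H

A → match
B → no match
C → no match
D → no match
E → no match
F → no match
G → match
H → match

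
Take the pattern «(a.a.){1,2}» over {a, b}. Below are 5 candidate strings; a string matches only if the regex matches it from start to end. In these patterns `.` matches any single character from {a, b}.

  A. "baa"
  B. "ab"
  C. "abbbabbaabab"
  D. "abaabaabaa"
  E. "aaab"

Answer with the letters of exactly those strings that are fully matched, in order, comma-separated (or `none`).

E

A → no match — must start with "a"
B → no match
C → no match
D → no match
E → match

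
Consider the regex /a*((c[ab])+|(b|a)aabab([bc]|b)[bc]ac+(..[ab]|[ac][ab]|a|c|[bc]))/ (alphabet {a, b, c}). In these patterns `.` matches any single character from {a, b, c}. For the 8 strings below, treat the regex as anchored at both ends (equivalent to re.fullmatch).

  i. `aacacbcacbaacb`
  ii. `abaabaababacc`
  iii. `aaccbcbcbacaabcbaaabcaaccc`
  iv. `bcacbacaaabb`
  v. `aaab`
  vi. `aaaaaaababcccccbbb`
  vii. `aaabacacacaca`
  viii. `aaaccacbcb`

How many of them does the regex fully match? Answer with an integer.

0

i → no match
ii → no match
iii → no match
iv → no match
v → no match
vi → no match
vii → no match
viii → no match
Total matched: 0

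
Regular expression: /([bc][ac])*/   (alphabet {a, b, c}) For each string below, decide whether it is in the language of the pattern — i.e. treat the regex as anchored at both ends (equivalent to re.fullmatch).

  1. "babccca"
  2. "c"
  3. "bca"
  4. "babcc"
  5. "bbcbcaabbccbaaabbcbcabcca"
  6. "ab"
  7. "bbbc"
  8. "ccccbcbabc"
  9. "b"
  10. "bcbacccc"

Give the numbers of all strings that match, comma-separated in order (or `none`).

8, 10

1 → no match
2 → no match
3 → no match
4 → no match
5 → no match
6 → no match
7 → no match
8 → match
9 → no match
10 → match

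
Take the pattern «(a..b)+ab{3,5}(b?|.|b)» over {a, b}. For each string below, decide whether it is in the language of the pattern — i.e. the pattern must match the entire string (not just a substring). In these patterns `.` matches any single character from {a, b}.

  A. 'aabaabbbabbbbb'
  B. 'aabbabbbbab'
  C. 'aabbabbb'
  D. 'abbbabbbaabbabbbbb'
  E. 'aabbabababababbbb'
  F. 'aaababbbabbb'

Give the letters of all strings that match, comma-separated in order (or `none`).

C, D, E, F

A → no match
B. 'aabbabbbbab' → no match
C. 'aabbabbb' → match
D → match
E → match
F. 'aaababbbabbb' → match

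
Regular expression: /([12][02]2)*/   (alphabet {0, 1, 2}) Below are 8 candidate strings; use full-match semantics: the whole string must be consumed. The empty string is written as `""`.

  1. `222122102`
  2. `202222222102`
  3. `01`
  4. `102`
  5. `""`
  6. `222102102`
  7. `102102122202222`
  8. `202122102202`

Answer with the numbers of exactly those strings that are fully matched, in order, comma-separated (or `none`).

1. `222122102` → match
2. `202222222102` → match
3. `01` → no match
4. `102` → match
5. `""` → match
6. `222102102` → match
7 → match
8. `202122102202` → match

1, 2, 4, 5, 6, 7, 8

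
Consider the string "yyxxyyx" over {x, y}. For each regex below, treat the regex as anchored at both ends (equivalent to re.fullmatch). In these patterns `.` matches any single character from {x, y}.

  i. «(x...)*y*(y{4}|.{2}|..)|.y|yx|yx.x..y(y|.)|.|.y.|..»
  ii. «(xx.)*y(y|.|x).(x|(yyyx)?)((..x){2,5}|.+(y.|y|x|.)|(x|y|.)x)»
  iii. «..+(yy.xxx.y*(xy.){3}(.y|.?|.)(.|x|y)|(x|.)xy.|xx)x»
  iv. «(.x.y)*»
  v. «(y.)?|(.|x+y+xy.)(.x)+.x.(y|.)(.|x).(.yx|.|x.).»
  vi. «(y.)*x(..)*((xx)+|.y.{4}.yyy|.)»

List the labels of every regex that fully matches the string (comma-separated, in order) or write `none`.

ii, iii

i → no match
ii → match
iii → match
iv → no match
v → no match
vi → no match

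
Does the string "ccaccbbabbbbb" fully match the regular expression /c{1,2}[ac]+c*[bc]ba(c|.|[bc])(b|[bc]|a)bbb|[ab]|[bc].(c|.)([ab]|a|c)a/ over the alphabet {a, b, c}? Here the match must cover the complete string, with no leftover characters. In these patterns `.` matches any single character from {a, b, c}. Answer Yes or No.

Yes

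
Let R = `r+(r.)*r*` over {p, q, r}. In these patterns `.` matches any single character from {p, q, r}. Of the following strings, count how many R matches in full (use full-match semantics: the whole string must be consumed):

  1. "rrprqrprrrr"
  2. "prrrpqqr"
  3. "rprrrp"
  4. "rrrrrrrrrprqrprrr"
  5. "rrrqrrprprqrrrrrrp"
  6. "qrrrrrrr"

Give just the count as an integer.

1. "rrprqrprrrr" → match
2. "prrrpqqr" → no match — must start with "r"
3. "rprrrp" → no match
4 → match
5 → no match
6. "qrrrrrrr" → no match — must start with "r"
Total matched: 2

2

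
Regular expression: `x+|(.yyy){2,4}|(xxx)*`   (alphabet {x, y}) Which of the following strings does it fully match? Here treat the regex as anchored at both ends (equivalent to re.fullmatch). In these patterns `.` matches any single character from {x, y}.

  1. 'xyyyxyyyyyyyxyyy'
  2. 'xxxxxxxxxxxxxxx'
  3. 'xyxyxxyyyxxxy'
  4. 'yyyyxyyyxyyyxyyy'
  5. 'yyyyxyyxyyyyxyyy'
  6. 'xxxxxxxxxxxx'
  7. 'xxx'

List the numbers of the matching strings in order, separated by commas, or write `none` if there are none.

1, 2, 4, 6, 7

1 → match
2 → match
3 → no match
4 → match
5 → no match
6 → match
7 → match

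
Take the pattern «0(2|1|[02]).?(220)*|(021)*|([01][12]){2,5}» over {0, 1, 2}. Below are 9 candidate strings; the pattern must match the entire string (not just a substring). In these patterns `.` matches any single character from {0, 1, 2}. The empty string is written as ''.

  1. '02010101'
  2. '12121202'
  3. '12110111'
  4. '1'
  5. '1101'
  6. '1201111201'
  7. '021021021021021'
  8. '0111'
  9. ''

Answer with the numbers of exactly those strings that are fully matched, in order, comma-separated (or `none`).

1, 2, 3, 5, 6, 7, 8, 9

1. '02010101' → match
2. '12121202' → match
3. '12110111' → match
4. '1' → no match
5. '1101' → match
6. '1201111201' → match
7 → match
8. '0111' → match
9. '' → match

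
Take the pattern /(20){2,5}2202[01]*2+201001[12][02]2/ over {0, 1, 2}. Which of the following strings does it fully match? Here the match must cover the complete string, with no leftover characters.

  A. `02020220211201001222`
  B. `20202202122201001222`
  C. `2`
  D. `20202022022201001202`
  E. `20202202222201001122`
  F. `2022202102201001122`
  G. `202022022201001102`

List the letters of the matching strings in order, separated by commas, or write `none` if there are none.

A → no match — must start with `20`
B → match
C → no match — must start with `20`
D → match
E → match
F → no match
G → match

B, D, E, G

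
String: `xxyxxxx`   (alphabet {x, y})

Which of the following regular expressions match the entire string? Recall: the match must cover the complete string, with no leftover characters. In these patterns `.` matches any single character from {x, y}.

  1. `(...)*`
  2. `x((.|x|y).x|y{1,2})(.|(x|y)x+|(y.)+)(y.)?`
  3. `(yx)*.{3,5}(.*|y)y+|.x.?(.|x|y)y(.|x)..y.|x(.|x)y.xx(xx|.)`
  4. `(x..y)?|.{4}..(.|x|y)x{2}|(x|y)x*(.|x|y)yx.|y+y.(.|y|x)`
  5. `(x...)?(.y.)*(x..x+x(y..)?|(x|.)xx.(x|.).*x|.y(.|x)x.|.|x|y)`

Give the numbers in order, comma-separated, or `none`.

1 → no match
2 → match
3 → match
4 → no match
5 → match

2, 3, 5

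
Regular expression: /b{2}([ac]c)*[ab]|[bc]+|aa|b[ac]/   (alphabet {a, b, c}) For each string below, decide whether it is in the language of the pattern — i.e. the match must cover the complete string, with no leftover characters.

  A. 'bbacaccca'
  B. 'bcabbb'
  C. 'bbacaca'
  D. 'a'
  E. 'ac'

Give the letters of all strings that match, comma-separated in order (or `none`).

A, C

A → match
B → no match
C → match
D → no match
E → no match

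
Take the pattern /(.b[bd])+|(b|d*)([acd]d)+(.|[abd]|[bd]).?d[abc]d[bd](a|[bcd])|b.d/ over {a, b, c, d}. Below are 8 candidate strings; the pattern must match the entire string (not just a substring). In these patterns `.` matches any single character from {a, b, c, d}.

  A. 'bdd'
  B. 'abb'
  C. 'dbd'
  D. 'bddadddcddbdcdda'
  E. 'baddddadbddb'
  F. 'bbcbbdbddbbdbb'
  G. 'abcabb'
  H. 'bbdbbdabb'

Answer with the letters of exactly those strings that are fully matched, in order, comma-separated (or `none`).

A → match
B → match
C → match
D → match
E → match
F → no match
G → no match
H → match

A, B, C, D, E, H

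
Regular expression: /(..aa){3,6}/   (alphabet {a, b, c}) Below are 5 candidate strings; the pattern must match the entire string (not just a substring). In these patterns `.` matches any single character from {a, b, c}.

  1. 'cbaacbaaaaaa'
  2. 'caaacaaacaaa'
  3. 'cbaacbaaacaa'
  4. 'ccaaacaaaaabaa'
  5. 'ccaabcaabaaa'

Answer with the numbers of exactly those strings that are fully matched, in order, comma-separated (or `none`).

1, 2, 3, 5

1 → match
2 → match
3 → match
4 → no match
5 → match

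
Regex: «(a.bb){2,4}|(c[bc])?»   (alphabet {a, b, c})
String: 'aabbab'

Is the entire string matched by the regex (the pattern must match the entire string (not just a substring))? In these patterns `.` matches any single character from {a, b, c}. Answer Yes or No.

No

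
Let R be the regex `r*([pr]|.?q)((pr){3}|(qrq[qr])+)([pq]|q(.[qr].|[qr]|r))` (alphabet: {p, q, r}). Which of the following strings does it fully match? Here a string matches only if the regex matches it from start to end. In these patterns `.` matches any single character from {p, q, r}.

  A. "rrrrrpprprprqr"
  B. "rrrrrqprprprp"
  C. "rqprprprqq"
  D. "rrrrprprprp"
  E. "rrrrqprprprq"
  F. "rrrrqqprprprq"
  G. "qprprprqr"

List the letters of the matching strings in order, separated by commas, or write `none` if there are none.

A → match
B → match
C → match
D → match
E → match
F → match
G → match

A, B, C, D, E, F, G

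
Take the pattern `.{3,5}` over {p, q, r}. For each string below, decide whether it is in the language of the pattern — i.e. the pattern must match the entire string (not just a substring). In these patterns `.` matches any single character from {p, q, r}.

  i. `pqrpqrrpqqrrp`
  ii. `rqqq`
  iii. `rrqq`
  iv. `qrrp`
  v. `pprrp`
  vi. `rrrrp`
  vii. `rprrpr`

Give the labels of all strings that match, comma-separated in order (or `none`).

i → no match
ii → match
iii → match
iv → match
v → match
vi → match
vii → no match

ii, iii, iv, v, vi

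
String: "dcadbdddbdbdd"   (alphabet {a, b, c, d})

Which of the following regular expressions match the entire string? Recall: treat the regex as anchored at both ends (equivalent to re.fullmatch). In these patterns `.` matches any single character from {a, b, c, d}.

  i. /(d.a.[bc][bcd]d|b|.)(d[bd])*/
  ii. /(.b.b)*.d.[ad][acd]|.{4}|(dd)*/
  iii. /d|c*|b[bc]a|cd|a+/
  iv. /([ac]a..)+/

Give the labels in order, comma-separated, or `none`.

i

i → match
ii → no match
iii → no match
iv → no match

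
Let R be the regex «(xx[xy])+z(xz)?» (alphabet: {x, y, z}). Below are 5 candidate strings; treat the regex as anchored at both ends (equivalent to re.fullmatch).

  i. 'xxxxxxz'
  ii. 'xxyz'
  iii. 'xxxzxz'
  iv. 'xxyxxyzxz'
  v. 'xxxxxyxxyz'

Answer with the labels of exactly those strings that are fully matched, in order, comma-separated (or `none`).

i, ii, iii, iv, v

i. 'xxxxxxz' → match
ii. 'xxyz' → match
iii. 'xxxzxz' → match
iv. 'xxyxxyzxz' → match
v. 'xxxxxyxxyz' → match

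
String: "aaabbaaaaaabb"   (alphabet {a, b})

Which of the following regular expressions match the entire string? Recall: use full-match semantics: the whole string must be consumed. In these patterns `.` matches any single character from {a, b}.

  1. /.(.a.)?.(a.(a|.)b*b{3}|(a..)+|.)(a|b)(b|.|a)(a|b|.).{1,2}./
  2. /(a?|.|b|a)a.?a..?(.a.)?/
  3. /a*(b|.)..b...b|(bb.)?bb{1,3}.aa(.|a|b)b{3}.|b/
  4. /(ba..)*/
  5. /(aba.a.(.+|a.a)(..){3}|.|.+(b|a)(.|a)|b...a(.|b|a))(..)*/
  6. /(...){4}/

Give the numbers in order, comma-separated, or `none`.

1, 5

1 → match
2 → no match
3 → no match
4 → no match
5 → match
6 → no match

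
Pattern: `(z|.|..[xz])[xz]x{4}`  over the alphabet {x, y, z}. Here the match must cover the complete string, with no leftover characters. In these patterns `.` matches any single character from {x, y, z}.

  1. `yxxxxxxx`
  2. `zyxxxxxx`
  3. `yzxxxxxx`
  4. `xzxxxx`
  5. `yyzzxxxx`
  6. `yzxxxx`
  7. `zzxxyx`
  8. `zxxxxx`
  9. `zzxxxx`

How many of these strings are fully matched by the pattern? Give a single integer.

1 → match
2 → match
3 → match
4 → match
5 → match
6 → match
7 → no match
8 → match
9 → match
Total matched: 8

8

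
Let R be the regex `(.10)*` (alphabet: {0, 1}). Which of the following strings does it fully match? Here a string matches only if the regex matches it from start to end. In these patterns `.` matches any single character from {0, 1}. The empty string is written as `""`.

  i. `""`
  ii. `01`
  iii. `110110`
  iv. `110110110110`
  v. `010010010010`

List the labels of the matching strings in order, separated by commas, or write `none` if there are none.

i → match
ii → no match
iii → match
iv → match
v → match

i, iii, iv, v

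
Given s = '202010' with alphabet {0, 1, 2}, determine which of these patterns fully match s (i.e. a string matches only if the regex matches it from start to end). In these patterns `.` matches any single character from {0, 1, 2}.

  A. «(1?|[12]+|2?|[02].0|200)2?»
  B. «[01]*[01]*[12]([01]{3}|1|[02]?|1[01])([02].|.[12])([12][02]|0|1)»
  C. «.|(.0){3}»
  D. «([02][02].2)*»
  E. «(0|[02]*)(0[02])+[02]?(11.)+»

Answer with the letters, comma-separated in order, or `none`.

A → no match
B → match
C → match
D → no match
E → no match

B, C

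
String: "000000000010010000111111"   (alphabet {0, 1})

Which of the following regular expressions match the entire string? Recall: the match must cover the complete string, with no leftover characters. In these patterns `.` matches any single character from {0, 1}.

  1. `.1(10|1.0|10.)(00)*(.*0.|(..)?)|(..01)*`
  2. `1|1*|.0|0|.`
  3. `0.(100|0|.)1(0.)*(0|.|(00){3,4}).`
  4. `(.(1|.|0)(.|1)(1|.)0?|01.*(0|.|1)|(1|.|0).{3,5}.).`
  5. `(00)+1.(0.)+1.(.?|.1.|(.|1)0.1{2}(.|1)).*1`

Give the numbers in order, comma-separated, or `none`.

1 → no match
2 → no match
3 → no match
4 → no match
5 → match

5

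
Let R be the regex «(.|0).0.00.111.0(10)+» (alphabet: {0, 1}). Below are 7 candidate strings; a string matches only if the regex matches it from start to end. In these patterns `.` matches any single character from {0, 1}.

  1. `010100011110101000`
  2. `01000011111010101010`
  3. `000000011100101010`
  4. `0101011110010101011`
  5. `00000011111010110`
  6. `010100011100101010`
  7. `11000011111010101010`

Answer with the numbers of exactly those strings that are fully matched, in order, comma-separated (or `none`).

2, 3, 6, 7

1 → no match — must end with `10`
2 → match
3 → match
4 → no match — must end with `10`
5 → no match
6 → match
7 → match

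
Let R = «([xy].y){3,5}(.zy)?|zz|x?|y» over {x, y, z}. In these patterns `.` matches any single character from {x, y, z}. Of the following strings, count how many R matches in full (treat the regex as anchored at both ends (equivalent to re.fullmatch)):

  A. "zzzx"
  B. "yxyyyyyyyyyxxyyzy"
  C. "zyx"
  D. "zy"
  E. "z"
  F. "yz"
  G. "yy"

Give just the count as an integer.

A → no match
B → no match
C → no match
D → no match
E → no match
F → no match
G → no match
Total matched: 0

0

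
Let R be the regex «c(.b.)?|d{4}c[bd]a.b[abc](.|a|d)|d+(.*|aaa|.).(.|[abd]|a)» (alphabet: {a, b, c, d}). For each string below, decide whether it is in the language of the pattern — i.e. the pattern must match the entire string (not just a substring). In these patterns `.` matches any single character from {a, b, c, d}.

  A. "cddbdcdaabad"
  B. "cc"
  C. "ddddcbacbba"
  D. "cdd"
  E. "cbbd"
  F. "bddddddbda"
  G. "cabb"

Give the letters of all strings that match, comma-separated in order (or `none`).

C, E, G

A → no match
B → no match
C → match
D → no match
E → match
F → no match
G → match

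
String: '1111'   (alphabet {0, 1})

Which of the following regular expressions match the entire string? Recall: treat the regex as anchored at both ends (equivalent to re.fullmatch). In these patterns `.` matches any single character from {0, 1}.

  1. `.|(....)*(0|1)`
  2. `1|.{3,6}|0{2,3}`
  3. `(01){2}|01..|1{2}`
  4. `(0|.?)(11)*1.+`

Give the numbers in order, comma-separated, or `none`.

1 → no match
2 → match
3 → no match
4 → match

2, 4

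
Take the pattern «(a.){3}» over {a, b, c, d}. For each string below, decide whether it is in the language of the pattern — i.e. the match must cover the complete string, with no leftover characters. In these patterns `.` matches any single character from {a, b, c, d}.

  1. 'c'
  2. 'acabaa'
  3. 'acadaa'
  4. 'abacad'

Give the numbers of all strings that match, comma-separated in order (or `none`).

2, 3, 4

1 → no match — must start with 'a'
2 → match
3 → match
4 → match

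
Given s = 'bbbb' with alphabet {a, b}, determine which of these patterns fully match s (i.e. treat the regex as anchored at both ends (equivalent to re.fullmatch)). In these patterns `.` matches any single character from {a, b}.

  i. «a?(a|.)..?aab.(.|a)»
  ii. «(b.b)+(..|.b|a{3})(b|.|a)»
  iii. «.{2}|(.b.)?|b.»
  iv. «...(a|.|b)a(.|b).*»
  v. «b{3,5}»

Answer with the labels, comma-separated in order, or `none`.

i → no match
ii → no match
iii → no match
iv → no match
v → match

v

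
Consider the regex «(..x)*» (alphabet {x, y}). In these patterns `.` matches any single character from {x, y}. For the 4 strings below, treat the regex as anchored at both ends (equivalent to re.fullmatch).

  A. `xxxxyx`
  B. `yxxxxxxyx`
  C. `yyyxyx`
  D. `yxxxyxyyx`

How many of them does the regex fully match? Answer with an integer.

A → match
B → match
C → no match
D → match
Total matched: 3

3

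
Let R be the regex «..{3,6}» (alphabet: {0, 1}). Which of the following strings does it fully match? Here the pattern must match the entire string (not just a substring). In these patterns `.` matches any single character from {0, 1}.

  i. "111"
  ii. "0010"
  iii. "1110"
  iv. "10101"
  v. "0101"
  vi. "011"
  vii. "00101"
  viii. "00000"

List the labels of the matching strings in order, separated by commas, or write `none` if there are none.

ii, iii, iv, v, vii, viii

i → no match
ii → match
iii → match
iv → match
v → match
vi → no match
vii → match
viii → match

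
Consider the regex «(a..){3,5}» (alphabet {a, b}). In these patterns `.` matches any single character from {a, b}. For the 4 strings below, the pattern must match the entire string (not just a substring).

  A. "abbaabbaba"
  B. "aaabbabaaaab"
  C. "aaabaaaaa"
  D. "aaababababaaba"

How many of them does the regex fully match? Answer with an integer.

0

A → no match
B → no match
C → no match
D → no match
Total matched: 0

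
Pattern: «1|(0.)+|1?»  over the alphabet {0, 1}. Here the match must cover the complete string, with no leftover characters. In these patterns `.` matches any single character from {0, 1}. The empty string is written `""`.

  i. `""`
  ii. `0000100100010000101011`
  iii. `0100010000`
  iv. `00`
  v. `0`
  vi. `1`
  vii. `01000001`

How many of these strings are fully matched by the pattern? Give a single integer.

i → match
ii → no match
iii → match
iv → match
v → no match
vi → match
vii → match
Total matched: 5

5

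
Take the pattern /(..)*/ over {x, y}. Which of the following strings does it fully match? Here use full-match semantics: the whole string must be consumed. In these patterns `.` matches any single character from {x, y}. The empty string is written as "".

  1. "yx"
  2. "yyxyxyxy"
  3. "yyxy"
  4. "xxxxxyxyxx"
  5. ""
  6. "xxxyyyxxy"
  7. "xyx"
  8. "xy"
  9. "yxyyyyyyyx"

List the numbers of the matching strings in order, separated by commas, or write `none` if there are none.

1, 2, 3, 4, 5, 8, 9

1 → match
2 → match
3 → match
4 → match
5 → match
6 → no match
7 → no match
8 → match
9 → match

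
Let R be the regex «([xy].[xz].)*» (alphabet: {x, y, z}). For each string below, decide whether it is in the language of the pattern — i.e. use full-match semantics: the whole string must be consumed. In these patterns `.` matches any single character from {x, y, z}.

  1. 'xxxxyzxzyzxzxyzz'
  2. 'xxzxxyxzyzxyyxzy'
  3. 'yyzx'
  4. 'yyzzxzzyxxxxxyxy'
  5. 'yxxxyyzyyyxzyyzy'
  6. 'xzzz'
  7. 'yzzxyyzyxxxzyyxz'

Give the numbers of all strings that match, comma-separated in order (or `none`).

1, 2, 3, 4, 5, 6, 7

1 → match
2 → match
3 → match
4 → match
5 → match
6 → match
7 → match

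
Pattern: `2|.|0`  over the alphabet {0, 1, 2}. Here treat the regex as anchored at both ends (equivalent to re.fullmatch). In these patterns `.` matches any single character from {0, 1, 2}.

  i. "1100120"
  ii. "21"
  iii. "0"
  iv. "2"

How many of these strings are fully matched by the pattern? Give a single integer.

i → no match
ii → no match
iii → match
iv → match
Total matched: 2

2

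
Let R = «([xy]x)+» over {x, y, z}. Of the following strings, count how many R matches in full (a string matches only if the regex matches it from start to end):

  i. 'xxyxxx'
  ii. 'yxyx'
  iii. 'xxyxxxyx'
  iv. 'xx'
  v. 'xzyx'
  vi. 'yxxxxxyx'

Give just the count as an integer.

i. 'xxyxxx' → match
ii. 'yxyx' → match
iii. 'xxyxxxyx' → match
iv. 'xx' → match
v. 'xzyx' → no match
vi. 'yxxxxxyx' → match
Total matched: 5

5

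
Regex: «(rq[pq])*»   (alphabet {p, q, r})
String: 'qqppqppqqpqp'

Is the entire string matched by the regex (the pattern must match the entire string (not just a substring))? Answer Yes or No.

No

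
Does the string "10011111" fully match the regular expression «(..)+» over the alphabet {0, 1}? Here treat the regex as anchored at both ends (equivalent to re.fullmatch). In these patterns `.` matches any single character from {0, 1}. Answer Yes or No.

Yes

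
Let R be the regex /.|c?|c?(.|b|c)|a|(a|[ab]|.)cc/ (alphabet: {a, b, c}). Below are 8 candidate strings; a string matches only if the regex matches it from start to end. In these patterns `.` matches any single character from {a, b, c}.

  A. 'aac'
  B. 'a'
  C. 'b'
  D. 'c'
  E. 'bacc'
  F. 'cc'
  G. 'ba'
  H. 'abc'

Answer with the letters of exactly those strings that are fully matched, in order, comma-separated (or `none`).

B, C, D, F

A. 'aac' → no match
B. 'a' → match
C. 'b' → match
D. 'c' → match
E. 'bacc' → no match
F. 'cc' → match
G. 'ba' → no match
H. 'abc' → no match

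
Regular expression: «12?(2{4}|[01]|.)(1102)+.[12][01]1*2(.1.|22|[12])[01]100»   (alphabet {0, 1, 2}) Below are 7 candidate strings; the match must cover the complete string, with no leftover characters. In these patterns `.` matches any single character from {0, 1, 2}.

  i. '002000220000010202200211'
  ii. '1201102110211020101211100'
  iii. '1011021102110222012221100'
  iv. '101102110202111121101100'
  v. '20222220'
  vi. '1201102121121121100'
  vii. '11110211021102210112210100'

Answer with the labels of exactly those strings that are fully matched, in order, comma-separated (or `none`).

i → no match — must start with '1'
ii → match
iii → match
iv → match
v → no match — must start with '1'
vi → match
vii → no match

ii, iii, iv, vi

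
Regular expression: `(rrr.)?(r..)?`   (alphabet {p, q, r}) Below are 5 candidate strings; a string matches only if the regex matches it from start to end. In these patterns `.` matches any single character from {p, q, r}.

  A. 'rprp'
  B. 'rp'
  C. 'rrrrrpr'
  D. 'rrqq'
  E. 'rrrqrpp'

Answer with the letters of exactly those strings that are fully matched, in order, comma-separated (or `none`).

A → no match
B → no match
C → match
D → no match
E → match

C, E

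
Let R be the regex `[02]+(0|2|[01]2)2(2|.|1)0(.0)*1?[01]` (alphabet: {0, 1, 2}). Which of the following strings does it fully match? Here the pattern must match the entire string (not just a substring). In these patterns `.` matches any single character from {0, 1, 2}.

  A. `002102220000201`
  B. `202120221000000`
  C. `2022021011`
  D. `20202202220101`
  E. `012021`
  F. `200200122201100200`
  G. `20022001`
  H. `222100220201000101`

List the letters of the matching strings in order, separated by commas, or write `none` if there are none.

A → no match
B → no match
C → match
D → match
E → no match
F → no match
G → match
H → no match

C, D, G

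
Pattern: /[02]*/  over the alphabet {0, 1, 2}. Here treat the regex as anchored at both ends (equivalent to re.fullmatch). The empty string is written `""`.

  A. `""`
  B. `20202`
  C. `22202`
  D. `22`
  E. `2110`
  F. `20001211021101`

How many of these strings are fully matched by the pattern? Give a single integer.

4

A → match
B → match
C → match
D → match
E → no match
F → no match
Total matched: 4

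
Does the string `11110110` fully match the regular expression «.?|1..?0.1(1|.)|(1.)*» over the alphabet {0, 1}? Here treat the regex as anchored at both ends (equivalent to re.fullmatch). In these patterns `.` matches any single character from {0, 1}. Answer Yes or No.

No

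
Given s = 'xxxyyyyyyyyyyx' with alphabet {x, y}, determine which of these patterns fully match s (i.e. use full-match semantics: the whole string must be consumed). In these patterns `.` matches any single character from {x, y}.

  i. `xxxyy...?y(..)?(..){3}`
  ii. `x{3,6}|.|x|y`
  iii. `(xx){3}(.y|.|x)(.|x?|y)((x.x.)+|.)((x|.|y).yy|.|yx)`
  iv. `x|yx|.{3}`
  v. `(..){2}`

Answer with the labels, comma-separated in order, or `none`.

i

i → match
ii → no match
iii → no match
iv → no match
v → no match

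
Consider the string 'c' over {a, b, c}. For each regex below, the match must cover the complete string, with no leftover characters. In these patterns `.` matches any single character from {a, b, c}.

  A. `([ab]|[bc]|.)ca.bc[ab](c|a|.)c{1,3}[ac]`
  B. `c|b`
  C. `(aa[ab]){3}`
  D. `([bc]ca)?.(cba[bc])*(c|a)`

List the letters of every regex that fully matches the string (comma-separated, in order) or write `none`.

A → no match
B → match
C → no match — must start with 'aa'
D → no match

B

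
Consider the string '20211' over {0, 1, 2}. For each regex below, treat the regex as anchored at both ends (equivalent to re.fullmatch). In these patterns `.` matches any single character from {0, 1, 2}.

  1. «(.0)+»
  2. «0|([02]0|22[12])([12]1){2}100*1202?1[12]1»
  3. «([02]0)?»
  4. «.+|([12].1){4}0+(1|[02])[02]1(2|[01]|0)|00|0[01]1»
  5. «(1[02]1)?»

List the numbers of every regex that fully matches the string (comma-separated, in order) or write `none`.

1 → no match — must end with '0'
2 → no match
3 → no match
4 → match
5 → no match

4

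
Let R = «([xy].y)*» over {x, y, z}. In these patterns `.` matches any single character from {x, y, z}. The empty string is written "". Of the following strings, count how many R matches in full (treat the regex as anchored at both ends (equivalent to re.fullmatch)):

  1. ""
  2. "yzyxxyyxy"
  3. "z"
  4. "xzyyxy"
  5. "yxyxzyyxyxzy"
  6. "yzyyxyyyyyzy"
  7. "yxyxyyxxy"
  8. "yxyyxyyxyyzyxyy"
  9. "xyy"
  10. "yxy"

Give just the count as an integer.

1 → match
2 → match
3 → no match
4 → match
5 → match
6 → match
7 → match
8 → match
9 → match
10 → match
Total matched: 9

9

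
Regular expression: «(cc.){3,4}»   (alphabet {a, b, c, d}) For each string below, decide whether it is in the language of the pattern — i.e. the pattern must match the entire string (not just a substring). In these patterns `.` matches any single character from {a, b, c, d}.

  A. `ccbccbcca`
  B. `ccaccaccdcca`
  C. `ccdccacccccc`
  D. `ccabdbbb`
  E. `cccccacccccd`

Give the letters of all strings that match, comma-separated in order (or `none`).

A, B, C, E

A → match
B → match
C → match
D → no match
E → match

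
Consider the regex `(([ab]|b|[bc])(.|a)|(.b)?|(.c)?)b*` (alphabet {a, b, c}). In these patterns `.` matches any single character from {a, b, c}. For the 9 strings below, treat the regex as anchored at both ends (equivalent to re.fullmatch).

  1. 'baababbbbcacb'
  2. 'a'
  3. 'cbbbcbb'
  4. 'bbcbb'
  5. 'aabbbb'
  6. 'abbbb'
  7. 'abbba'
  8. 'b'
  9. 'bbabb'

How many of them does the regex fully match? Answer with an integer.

3

1 → no match
2 → no match
3 → no match
4 → no match
5 → match
6 → match
7 → no match
8 → match
9 → no match
Total matched: 3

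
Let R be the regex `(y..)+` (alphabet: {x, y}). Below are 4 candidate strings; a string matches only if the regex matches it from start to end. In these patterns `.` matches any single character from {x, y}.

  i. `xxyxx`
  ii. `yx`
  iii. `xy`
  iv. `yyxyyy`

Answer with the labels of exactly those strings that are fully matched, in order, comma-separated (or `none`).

i → no match — must start with `y`
ii → no match
iii → no match — must start with `y`
iv → match

iv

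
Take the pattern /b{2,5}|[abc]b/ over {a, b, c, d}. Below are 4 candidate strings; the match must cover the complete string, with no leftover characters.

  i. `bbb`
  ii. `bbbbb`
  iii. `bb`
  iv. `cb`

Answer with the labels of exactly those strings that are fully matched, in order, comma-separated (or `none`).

i. `bbb` → match
ii. `bbbbb` → match
iii. `bb` → match
iv. `cb` → match

i, ii, iii, iv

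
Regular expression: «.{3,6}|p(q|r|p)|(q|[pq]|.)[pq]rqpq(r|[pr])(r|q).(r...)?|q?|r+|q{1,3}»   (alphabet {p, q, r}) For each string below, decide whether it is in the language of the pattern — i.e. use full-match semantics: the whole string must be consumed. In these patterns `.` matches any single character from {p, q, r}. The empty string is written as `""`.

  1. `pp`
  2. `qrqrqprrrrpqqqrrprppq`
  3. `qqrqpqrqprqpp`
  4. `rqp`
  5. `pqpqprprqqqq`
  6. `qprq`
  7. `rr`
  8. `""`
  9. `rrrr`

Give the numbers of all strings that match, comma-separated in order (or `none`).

1 → match
2 → no match
3 → match
4 → match
5 → no match
6 → match
7 → match
8 → match
9 → match

1, 3, 4, 6, 7, 8, 9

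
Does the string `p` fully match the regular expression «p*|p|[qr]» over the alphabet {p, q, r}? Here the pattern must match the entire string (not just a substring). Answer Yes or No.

Yes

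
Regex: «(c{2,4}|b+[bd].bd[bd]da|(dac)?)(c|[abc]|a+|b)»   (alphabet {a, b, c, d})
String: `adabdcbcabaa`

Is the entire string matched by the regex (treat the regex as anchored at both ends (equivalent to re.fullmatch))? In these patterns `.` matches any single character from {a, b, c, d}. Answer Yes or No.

No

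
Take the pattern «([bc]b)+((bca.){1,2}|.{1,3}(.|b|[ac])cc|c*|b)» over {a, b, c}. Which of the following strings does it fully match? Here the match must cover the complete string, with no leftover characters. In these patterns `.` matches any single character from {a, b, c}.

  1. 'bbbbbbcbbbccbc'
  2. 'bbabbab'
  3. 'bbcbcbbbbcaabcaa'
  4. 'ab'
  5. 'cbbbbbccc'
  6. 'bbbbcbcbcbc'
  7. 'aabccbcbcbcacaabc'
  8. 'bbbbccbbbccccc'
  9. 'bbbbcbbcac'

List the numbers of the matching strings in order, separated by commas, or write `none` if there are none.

3, 5, 6, 9

1 → no match
2 → no match
3 → match
4 → no match
5 → match
6 → match
7 → no match
8 → no match
9 → match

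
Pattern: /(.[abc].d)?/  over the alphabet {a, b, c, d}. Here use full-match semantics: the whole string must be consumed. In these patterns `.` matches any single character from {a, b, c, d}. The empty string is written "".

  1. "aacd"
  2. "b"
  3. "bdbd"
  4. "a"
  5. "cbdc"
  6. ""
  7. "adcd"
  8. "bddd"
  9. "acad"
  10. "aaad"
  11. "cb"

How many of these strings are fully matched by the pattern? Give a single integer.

4

1 → match
2 → no match
3 → no match
4 → no match
5 → no match
6 → match
7 → no match
8 → no match
9 → match
10 → match
11 → no match
Total matched: 4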